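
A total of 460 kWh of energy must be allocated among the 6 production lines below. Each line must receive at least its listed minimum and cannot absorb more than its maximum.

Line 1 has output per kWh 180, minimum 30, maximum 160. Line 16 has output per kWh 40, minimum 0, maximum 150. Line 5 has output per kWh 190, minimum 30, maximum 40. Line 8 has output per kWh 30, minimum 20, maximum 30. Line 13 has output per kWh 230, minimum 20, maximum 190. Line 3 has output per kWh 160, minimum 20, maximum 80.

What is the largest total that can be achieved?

Meeting every minimum uses 30+0+30+20+20+20 = 120 kWh, leaving 340.
Highest output per kWh first: Line 13 230 > Line 5 190 > Line 1 180 > Line 3 160 > Line 16 40 > Line 8 30.
Give Line 13 170 more to hit its cap of 190 → 170 left.
Line 5 takes 10 more to reach its cap of 40 → 160 left.
Line 1 takes 130 more to reach its cap of 160 → 30 left.
Only 30 left; Line 3 takes them to reach 50.
Total = 180×160 + 190×40 + 30×20 + 230×190 + 160×50 = 88700.

88700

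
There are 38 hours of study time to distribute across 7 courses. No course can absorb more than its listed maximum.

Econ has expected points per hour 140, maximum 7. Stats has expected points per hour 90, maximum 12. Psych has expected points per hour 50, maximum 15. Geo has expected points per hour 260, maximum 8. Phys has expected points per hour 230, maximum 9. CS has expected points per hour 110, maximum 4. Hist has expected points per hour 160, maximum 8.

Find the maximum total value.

Order the courses by expected points per hour: Geo 260 > Phys 230 > Hist 160 > Econ 140 > CS 110 > Stats 90 > Psych 50.
Give Geo 8 to hit its cap of 8 → 30 left.
Phys takes 9 to reach its cap of 9 → 21 left.
Hist takes 8 to reach its cap of 8 → 13 left.
Econ takes 7 to reach its cap of 7 → 6 left.
CS takes 4 to reach its cap of 4 → 2 left.
Only 2 left; Stats takes them to reach 2.
Total = 140×7 + 90×2 + 260×8 + 230×9 + 110×4 + 160×8 = 7030.

7030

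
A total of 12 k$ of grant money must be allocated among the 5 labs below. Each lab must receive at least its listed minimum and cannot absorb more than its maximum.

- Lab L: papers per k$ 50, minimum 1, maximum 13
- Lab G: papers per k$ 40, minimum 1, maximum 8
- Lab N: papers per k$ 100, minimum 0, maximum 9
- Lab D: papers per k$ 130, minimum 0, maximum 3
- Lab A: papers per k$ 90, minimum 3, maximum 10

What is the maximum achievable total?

1150

Meeting every minimum uses 1+1+0+0+3 = 5 k$, leaving 7.
Highest papers per k$ first: Lab D 130 > Lab N 100 > Lab A 90 > Lab L 50 > Lab G 40.
Give Lab D 3 more to hit its cap of 3 ; 4 left.
Lab N: +4 (room for 9) → 4. Pool exhausted.
Total = 50×1 + 40×1 + 100×4 + 130×3 + 90×3 = 1150.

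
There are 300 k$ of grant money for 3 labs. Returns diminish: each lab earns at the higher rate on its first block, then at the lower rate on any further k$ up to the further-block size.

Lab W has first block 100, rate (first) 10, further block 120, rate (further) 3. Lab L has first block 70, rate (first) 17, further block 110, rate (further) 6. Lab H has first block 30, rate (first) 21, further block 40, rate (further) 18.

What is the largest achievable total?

3900

Treat each block as its own option and order by rate: Lab H/tier1 21 > Lab H/tier2 18 > Lab L/tier1 17 > Lab W/tier1 10 > Lab L/tier2 6 > Lab W/tier2 3.
Lab H/tier1 (21): +30 ; 270 left.
Fill Lab H tier2 block (40 at 18) ; 230 left.
Lab L/tier1 (17): +70 ; 160 left.
Lab W tier1 at 10: fill all 100 ; 60 left.
Lab L tier2 at 6: only 60 left, fill 60.
Total = 21×30 + 18×40 + 17×70 + 10×100 + 6×60 = 3900.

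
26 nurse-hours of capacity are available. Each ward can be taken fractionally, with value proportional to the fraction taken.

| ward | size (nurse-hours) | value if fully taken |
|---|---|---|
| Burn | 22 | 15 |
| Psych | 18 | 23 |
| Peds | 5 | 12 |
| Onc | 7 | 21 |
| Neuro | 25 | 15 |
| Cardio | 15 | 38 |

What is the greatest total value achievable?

68.6

Best value per unit of size first: Onc 21/7≈3, Cardio 38/15≈2.53, Peds 12/5≈2.4, Psych 23/18≈1.28, Burn 15/22≈0.682, Neuro 15/25≈0.6.
Take all of Onc (7 nurse-hours, value 21) → 19 nurse-hours left.
Cardio: take in full, 15 nurse-hours for value 38 → 4 left.
Fill the last 4 nurse-hours with part of Peds: 4/5 of it earns 9.6.
Total value = 68.6.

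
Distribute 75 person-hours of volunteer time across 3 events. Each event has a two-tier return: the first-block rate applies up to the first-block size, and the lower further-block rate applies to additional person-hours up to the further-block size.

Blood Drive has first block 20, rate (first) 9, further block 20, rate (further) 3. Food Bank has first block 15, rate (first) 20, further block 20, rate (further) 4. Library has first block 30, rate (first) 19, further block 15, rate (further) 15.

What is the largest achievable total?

1230

Rank every tier by rate: Food Bank/T1 20 > Library/T1 19 > Library/T2 15 > Blood Drive/T1 9 > Food Bank/T2 4 > Blood Drive/T2 3.
Food Bank T1 at 20: fill all 15 → 60 left.
Library T1 at 19: fill all 30 → 30 left.
Library/T2 (15): +15 → 15 left.
Blood Drive/T1: +15 of 20 at 9; pool empty.
Total = 20×15 + 19×30 + 15×15 + 9×15 = 1230.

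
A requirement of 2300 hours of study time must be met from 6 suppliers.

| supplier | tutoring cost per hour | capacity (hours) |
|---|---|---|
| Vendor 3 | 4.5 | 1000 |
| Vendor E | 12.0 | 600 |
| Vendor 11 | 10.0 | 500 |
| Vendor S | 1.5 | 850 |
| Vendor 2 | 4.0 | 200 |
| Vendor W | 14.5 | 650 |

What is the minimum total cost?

9075

Cheapest first:
Vendor S at 1.5: take all 850 hours — 1450 still needed.
Vendor 2 (4.0): use full 200 — 1250 hours to go.
Take 1000 from Vendor 3 at 4.5 — need 250 more.
Take 250 from Vendor 11 at 10.0 to finish.
Vendor E, Vendor W: unused.
Cost = 850×1.5 + 200×4.0 + 1000×4.5 + 250×10.0 = 9075.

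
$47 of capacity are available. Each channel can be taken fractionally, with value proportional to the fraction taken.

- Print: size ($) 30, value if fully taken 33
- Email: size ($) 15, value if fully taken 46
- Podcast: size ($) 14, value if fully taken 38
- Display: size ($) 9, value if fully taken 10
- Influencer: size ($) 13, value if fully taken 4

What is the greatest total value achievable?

Best value per unit of size first: Email 46/15≈3.07, Podcast 38/14≈2.71, Display 10/9≈1.11, Print 33/30≈1.1, Influencer 4/13≈0.308.
Email: take in full, 15 $ for value 46 ; 32 left.
Take all of Podcast (14 $, value 38) ; 18 $ left.
Take all of Display (9 $, value 10) ; 9 $ left.
Fill the last 9 $ with part of Print: 9/30 of it earns 9.9.
Total value = 103.9.

103.9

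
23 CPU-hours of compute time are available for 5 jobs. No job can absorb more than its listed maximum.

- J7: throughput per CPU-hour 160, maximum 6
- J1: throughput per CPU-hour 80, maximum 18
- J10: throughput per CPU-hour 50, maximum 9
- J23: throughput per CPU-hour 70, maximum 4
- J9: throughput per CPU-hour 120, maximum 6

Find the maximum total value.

Highest throughput per CPU-hour first: J7 160 > J9 120 > J1 80 > J23 70 > J10 50.
J7 takes 6 to reach its cap of 6 ; 17 left.
J9 takes 6 to reach its cap of 6 ; 11 left.
Only 11 left; J1 takes them to reach 11.
Total = 160×6 + 80×11 + 120×6 = 2560.

2560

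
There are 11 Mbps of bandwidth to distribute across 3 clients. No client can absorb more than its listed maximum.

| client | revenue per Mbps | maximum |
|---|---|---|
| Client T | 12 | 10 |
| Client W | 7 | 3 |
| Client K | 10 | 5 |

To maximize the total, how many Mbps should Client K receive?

1

Order the clients by revenue per Mbps: Client T 12 > Client K 10 > Client W 7.
Client T takes 10 to reach its cap of 10 — 1 left.
Client K has room for 5 but only 1 remain, so it gets 1.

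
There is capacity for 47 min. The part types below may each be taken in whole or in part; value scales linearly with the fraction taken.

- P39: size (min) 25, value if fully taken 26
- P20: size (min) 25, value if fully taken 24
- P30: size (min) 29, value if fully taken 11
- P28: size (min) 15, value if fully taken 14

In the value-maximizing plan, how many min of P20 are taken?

Rank by value-to-size ratio: P39 26/25≈1.04, P20 24/25≈0.96, P28 14/15≈0.933, P30 11/29≈0.379.
All 25 min of P39 fit (value 26) — 22 remain.
Only 22 min remain; take 22/25 of P20 for value 24×22/25 = 21.12.

22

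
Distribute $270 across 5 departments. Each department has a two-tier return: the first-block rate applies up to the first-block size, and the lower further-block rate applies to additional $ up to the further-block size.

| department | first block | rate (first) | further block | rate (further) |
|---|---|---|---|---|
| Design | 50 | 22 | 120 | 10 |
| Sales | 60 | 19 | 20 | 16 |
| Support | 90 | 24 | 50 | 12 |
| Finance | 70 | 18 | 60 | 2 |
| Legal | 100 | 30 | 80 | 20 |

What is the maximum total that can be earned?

6860

Treat each block as its own option and order by rate: Legal/T1 30 > Support/T1 24 > Design/T1 22 > Legal/T2 20 > Sales/T1 19 > Finance/T1 18 > Sales/T2 16 > Support/T2 12 > Design/T2 10 > Finance/T2 2.
Legal/T1 (30): +100 → 170 left.
Fill Support T1 block (90 at 24) → 80 left.
Design T1 at 22: fill all 50 → 30 left.
30 remain; put them into Legal T2 at 20.
Total = 30×100 + 24×90 + 22×50 + 20×30 = 6860.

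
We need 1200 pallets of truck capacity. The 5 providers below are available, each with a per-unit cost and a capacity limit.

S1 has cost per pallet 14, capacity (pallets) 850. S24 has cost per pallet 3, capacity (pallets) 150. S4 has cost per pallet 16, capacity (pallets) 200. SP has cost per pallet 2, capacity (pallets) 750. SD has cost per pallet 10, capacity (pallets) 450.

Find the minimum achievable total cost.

Fill from the cheapest provider first.
SP at 2: take all 750 pallets → 450 still needed.
Take 150 from S24 at 3 → need 300 more.
SD (10): take the remaining 300 → done.
S1, S4: unused.
Cost = 750×2 + 150×3 + 300×10 = 4950.

4950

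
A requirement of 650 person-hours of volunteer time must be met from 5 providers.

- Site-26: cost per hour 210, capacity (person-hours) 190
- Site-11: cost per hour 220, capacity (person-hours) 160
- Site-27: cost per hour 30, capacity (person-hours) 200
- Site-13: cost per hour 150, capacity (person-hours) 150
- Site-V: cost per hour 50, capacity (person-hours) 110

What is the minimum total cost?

73900

Use providers in increasing cost order.
Take 200 from Site-27 at 30 → need 450 more.
Take 110 from Site-V at 50 → need 340 more.
Site-13 (150): use full 150 → 190 person-hours to go.
Take 190 from Site-26 at 210 → need 0 more.
Site-11: unused.
Cost = 200×30 + 110×50 + 150×150 + 190×210 = 73900.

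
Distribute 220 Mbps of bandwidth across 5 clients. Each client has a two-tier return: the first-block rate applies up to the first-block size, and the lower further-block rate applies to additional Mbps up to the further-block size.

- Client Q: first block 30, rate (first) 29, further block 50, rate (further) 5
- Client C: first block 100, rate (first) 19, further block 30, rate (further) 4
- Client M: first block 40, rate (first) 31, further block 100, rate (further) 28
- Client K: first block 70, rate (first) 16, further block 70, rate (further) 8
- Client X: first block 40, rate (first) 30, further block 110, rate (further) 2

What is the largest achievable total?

6300

Rank every tier by rate: Client M/tier1 31 > Client X/tier1 30 > Client Q/tier1 29 > Client M/tier2 28 > Client C/tier1 19 > Client K/tier1 16 > Client K/tier2 8 > Client Q/tier2 5 > Client C/tier2 4 > Client X/tier2 2.
Fill Client M tier1 block (40 at 31) — 180 left.
Client X/tier1 (30): +40 — 140 left.
Client Q tier1 at 29: fill all 30 — 110 left.
Fill Client M tier2 block (100 at 28) — 10 left.
10 remain; put them into Client C tier1 at 19.
Total = 31×40 + 30×40 + 29×30 + 28×100 + 19×10 = 6300.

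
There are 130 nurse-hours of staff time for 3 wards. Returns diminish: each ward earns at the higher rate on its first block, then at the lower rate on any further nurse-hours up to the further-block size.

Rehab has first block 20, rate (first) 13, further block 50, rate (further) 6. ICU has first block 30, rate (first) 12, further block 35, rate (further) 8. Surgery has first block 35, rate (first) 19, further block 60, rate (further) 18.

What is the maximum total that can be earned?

Treat each block as its own option and order by rate: Surgery/first 19 > Surgery/second 18 > Rehab/first 13 > ICU/first 12 > ICU/second 8 > Rehab/second 6.
Surgery first at 19: fill all 35 ; 95 left.
Fill Surgery second block (60 at 18) ; 35 left.
Fill Rehab first block (20 at 13) ; 15 left.
15 remain; put them into ICU first at 12.
Total = 19×35 + 18×60 + 13×20 + 12×15 = 2185.

2185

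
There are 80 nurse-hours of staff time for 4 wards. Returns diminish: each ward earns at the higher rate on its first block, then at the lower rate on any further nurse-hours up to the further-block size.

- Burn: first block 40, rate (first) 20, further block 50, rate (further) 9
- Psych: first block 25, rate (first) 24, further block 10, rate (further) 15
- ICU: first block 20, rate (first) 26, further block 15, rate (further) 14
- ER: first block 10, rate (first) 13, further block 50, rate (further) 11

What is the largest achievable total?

Rank every tier by rate: ICU/first 26 > Psych/first 24 > Burn/first 20 > Psych/second 15 > ICU/second 14 > ER/first 13 > ER/second 11 > Burn/second 9.
ICU/first (26): +20 → 60 left.
Fill Psych first block (25 at 24) → 35 left.
35 remain; put them into Burn first at 20.
Total = 26×20 + 24×25 + 20×35 = 1820.

1820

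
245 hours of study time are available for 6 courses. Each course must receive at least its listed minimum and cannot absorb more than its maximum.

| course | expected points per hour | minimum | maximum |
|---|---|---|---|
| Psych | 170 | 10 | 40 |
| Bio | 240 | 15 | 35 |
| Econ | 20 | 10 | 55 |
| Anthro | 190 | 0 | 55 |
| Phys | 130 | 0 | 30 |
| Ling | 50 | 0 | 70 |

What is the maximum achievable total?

Meeting every minimum uses 10+15+10+0+0+0 = 35 hours, leaving 210.
Rank by expected points per hour: Bio 240 > Anthro 190 > Psych 170 > Phys 130 > Ling 50 > Econ 20.
Give Bio 20 more to hit its cap of 35 ; 190 left.
Anthro takes 55 more to reach its cap of 55 ; 135 left.
Psych: +30 to 40 (cap) ; 105 left.
Give Phys 30 more to hit its cap of 30 ; 75 left.
Ling takes 70 more to reach its cap of 70 ; 5 left.
Econ has room for 45 more but only 5 remain, so it gets 15.
Total = 170×40 + 240×35 + 20×15 + 190×55 + 130×30 + 50×70 = 33350.

33350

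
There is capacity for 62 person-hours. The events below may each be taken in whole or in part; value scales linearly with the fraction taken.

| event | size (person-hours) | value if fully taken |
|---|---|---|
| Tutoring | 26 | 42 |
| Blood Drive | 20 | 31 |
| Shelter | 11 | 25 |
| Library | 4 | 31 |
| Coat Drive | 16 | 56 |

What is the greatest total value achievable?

Rank by value-to-size ratio: Library 31/4≈7.75, Coat Drive 56/16≈3.5, Shelter 25/11≈2.27, Tutoring 42/26≈1.62, Blood Drive 31/20≈1.55.
Library: take in full, 4 person-hours for value 31 ; 58 left.
Coat Drive: take in full, 16 person-hours for value 56 ; 42 left.
Shelter: take in full, 11 person-hours for value 25 ; 31 left.
Take all of Tutoring (26 person-hours, value 42) ; 5 person-hours left.
5 person-hours left: a 5/20 share of Blood Drive gives 31×5/20 = 7.75.
Total value = 161.75.

161.75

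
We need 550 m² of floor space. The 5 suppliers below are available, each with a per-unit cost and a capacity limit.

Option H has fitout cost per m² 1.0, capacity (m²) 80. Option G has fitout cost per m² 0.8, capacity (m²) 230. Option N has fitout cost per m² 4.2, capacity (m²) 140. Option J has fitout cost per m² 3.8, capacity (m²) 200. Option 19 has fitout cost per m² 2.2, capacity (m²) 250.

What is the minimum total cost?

Use suppliers in increasing cost order.
Option G at 0.8: take all 230 m² → 320 still needed.
Option H at 1.0: take all 80 m² → 240 still needed.
Option 19 at 2.2: take 240 of its 250 → requirement met.
Option J, Option N: unused.
Cost = 230×0.8 + 80×1.0 + 240×2.2 = 792.

792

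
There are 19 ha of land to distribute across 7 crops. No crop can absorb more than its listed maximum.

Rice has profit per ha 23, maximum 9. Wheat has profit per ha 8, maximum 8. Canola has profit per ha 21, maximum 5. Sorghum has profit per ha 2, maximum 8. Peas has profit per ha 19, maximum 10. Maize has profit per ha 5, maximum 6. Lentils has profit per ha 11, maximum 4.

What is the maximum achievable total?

Highest profit per ha first: Rice 23 > Canola 21 > Peas 19 > Lentils 11 > Wheat 8 > Maize 5 > Sorghum 2.
Rice takes 9 to reach its cap of 9 → 10 left.
Canola takes 5 to reach its cap of 5 → 5 left.
Only 5 left; Peas takes them to reach 5.
Total = 23×9 + 21×5 + 19×5 = 407.

407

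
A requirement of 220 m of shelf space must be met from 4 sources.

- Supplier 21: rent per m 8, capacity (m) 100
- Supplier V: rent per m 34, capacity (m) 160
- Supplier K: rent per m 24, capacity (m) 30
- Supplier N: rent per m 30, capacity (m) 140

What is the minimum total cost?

Fill from the cheapest source first.
Supplier 21 at 8: take all 100 m → 120 still needed.
Supplier K (24): use full 30 → 90 m to go.
Supplier N at 30: take 90 of its 140 → requirement met.
Supplier V: unused.
Cost = 100×8 + 30×24 + 90×30 = 4220.

4220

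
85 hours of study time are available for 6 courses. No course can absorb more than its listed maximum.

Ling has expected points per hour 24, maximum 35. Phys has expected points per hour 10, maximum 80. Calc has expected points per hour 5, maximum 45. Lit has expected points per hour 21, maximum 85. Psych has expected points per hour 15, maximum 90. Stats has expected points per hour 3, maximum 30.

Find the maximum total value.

Highest expected points per hour first: Ling 24 > Lit 21 > Psych 15 > Phys 10 > Calc 5 > Stats 3.
Ling: +35 to 35 (cap) — 50 left.
Lit has room for 85 but only 50 remain, so it gets 50.
Total = 24×35 + 21×50 = 1890.

1890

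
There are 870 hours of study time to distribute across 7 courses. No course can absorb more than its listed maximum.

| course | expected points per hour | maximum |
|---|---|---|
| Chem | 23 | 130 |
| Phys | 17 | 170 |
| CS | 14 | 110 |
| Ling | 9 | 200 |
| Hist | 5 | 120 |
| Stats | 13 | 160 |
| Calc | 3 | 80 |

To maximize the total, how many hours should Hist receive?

Highest expected points per hour first: Chem 23 > Phys 17 > CS 14 > Stats 13 > Ling 9 > Hist 5 > Calc 3.
Give Chem 130 to hit its cap of 130 → 740 left.
Phys: +170 to 170 (cap) → 570 left.
Give CS 110 to hit its cap of 110 → 460 left.
Stats takes 160 to reach its cap of 160 → 300 left.
Ling: +200 to 200 (cap) → 100 left.
Hist: +100 (room for 120) → 100. Pool exhausted.

100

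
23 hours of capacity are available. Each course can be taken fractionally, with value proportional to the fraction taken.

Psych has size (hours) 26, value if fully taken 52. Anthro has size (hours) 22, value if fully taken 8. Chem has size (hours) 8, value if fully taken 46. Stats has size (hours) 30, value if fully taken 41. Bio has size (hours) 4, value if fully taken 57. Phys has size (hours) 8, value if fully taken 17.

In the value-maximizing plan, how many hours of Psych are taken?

Rank by value-to-size ratio: Bio 57/4≈14.2, Chem 46/8≈5.75, Phys 17/8≈2.12, Psych 52/26≈2, Stats 41/30≈1.37, Anthro 8/22≈0.364.
All 4 hours of Bio fit (value 57) → 19 remain.
Take all of Chem (8 hours, value 46) → 11 hours left.
Phys: take in full, 8 hours for value 17 → 3 left.
Only 3 hours remain; take 3/26 of Psych for value 52×3/26 = 6.

3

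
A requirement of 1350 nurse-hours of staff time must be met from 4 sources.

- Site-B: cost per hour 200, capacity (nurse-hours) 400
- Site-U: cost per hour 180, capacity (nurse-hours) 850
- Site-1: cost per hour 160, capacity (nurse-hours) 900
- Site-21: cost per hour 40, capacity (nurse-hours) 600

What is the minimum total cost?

144000

Fill from the cheapest source first.
Take 600 from Site-21 at 40 → need 750 more.
Site-1 (160): take the remaining 750 → done.
Site-U, Site-B: unused.
Cost = 600×40 + 750×160 = 144000.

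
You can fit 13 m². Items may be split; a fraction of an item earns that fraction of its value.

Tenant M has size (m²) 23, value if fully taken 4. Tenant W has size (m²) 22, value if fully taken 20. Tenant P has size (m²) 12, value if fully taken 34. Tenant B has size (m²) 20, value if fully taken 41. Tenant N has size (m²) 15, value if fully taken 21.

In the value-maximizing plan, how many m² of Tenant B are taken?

Rank by value-to-size ratio: Tenant P 34/12≈2.83, Tenant B 41/20≈2.05, Tenant N 21/15≈1.4, Tenant W 20/22≈0.909, Tenant M 4/23≈0.174.
All 12 m² of Tenant P fit (value 34) ; 1 remain.
Only 1 m² remain; take 1/20 of Tenant B for value 41×1/20 = 2.05.

1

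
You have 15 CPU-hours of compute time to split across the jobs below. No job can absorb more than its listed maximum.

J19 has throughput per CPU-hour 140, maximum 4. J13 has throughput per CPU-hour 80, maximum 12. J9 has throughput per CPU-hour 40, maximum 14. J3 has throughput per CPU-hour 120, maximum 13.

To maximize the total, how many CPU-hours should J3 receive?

Highest throughput per CPU-hour first: J19 140 > J3 120 > J13 80 > J9 40.
J19 takes 4 to reach its cap of 4 → 11 left.
Only 11 left; J3 takes them to reach 11.

11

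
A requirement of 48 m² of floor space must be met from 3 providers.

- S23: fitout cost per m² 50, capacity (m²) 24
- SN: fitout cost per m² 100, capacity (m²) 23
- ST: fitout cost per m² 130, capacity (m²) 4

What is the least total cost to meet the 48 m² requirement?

3630

Use providers in increasing cost order.
S23 at 50: take all 24 m² ; 24 still needed.
SN at 100: take all 23 m² ; 1 still needed.
ST (130): take the remaining 1 ; done.
Cost = 24×50 + 23×100 + 1×130 = 3630.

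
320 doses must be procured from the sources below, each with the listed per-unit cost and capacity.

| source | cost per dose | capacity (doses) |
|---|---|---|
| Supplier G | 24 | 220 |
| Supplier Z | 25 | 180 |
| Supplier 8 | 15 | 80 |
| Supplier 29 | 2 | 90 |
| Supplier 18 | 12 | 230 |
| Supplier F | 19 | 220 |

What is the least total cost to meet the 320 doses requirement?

Cheapest first:
Supplier 29 (2): use full 90 → 230 doses to go.
Supplier 18 (12): use full 230 → 0 doses to go.
Supplier 8, Supplier F, Supplier G, Supplier Z: unused.
Cost = 90×2 + 230×12 = 2940.

2940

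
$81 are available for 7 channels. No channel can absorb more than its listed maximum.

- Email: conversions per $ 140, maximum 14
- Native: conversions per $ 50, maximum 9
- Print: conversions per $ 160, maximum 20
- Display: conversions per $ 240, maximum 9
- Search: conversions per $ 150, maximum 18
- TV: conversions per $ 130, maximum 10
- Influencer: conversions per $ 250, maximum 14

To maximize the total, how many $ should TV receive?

Order the channels by conversions per $: Influencer 250 > Display 240 > Print 160 > Search 150 > Email 140 > TV 130 > Native 50.
Influencer: +14 to 14 (cap) → 67 left.
Display takes 9 to reach its cap of 9 → 58 left.
Print: +20 to 20 (cap) → 38 left.
Give Search 18 to hit its cap of 18 → 20 left.
Email: +14 to 14 (cap) → 6 left.
TV has room for 10 but only 6 remain, so it gets 6.

6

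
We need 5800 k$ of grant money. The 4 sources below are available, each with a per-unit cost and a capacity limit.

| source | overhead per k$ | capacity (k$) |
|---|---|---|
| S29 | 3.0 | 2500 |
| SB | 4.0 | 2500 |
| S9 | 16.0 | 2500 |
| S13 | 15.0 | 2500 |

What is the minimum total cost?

Fill from the cheapest source first.
S29 at 3.0: take all 2500 k$ → 3300 still needed.
SB at 4.0: take all 2500 k$ → 800 still needed.
S13 at 15.0: take 800 of its 2500 → requirement met.
S9: unused.
Cost = 2500×3.0 + 2500×4.0 + 800×15.0 = 29500.

29500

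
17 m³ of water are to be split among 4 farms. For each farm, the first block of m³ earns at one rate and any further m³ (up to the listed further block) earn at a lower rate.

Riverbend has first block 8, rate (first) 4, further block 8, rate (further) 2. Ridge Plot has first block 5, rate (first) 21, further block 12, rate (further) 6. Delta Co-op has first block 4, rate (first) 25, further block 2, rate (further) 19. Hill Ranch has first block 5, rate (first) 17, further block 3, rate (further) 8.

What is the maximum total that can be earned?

Treat each block as its own option and order by rate: Delta Co-op/T1 25 > Ridge Plot/T1 21 > Delta Co-op/T2 19 > Hill Ranch/T1 17 > Hill Ranch/T2 8 > Ridge Plot/T2 6 > Riverbend/T1 4 > Riverbend/T2 2.
Fill Delta Co-op T1 block (4 at 25) ; 13 left.
Ridge Plot/T1 (21): +5 ; 8 left.
Delta Co-op T2 at 19: fill all 2 ; 6 left.
Hill Ranch/T1 (17): +5 ; 1 left.
Hill Ranch T2 at 8: only 1 left, fill 1.
Total = 25×4 + 21×5 + 19×2 + 17×5 + 8×1 = 336.

336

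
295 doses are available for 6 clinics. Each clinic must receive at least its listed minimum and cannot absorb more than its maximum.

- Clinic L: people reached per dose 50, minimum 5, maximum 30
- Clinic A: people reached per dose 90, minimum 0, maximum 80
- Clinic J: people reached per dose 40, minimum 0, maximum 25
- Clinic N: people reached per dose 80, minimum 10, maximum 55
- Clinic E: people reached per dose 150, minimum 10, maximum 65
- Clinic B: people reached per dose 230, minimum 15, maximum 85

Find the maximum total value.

Meeting every minimum uses 5+0+0+10+10+15 = 40 doses, leaving 255.
Order the clinics by people reached per dose: Clinic B 230 > Clinic E 150 > Clinic A 90 > Clinic N 80 > Clinic L 50 > Clinic J 40.
Give Clinic B 70 more to hit its cap of 85 — 185 left.
Clinic E: +55 to 65 (cap) — 130 left.
Clinic A takes 80 more to reach its cap of 80 — 50 left.
Clinic N takes 45 more to reach its cap of 55 — 5 left.
Clinic L has room for 25 more but only 5 remain, so it gets 10.
Total = 50×10 + 90×80 + 80×55 + 150×65 + 230×85 = 41400.

41400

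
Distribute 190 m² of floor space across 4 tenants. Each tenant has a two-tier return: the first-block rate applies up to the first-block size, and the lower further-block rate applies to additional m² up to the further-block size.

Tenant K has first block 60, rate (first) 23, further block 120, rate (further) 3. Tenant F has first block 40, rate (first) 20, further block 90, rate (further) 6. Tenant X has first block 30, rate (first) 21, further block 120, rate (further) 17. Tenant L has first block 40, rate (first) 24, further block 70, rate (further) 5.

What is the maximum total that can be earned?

4110

Rank every tier by rate: Tenant L/first 24 > Tenant K/first 23 > Tenant X/first 21 > Tenant F/first 20 > Tenant X/second 17 > Tenant F/second 6 > Tenant L/second 5 > Tenant K/second 3.
Tenant L/first (24): +40 → 150 left.
Fill Tenant K first block (60 at 23) → 90 left.
Fill Tenant X first block (30 at 21) → 60 left.
Tenant F/first (20): +40 → 20 left.
Tenant X/second: +20 of 120 at 17; pool empty.
Total = 24×40 + 23×60 + 21×30 + 20×40 + 17×20 = 4110.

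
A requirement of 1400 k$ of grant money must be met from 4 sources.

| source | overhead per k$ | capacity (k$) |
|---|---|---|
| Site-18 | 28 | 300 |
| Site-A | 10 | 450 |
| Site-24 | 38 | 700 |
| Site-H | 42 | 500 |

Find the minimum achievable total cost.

37600

Cheapest first:
Site-A at 10: take all 450 k$ — 950 still needed.
Site-18 at 28: take all 300 k$ — 650 still needed.
Site-24 (38): take the remaining 650 — done.
Site-H: unused.
Cost = 450×10 + 300×28 + 650×38 = 37600.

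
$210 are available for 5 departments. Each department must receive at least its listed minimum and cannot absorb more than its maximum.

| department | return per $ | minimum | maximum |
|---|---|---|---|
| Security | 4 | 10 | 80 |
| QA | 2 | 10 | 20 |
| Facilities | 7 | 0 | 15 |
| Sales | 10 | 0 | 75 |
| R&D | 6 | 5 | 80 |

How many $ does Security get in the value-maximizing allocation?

Meeting every minimum uses 10+10+0+0+5 = 25 $, leaving 185.
Rank by return per $: Sales 10 > Facilities 7 > R&D 6 > Security 4 > QA 2.
Sales takes 75 more to reach its cap of 75 → 110 left.
Facilities: +15 to 15 (cap) → 95 left.
R&D: +75 to 80 (cap) → 20 left.
Security has room for 70 more but only 20 remain, so it gets 30.

30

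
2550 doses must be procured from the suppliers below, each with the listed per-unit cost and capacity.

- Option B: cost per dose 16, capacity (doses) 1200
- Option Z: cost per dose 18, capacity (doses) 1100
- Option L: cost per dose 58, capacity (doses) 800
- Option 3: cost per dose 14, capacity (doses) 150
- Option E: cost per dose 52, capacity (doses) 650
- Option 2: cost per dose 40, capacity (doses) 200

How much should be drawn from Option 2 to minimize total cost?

Fill from the cheapest supplier first.
Option 3 at 14: take all 150 doses — 2400 still needed.
Option B at 16: take all 1200 doses — 1200 still needed.
Take 1100 from Option Z at 18 — need 100 more.
Take 100 from Option 2 at 40 to finish.
Option E, Option L: unused.

100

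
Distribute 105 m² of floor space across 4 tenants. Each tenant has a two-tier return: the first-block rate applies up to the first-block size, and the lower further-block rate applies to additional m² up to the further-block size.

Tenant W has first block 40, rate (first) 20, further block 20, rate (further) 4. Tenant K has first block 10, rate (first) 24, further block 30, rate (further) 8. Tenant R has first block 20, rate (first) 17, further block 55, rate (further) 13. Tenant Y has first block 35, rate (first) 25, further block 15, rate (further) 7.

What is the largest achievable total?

Treat each block as its own option and order by rate: Tenant Y/tier1 25 > Tenant K/tier1 24 > Tenant W/tier1 20 > Tenant R/tier1 17 > Tenant R/tier2 13 > Tenant K/tier2 8 > Tenant Y/tier2 7 > Tenant W/tier2 4.
Tenant Y tier1 at 25: fill all 35 — 70 left.
Tenant K tier1 at 24: fill all 10 — 60 left.
Tenant W tier1 at 20: fill all 40 — 20 left.
Tenant R tier1 at 17: fill all 20 — 0 left.
Total = 25×35 + 24×10 + 20×40 + 17×20 = 2255.

2255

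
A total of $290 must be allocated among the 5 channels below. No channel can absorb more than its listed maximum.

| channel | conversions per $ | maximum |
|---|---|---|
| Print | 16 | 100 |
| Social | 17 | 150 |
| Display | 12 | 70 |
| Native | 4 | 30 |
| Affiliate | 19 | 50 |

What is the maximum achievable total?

4940

Order the channels by conversions per $: Affiliate 19 > Social 17 > Print 16 > Display 12 > Native 4.
Affiliate takes 50 to reach its cap of 50 — 240 left.
Social: +150 to 150 (cap) — 90 left.
Only 90 left; Print takes them to reach 90.
Total = 16×90 + 17×150 + 19×50 = 4940.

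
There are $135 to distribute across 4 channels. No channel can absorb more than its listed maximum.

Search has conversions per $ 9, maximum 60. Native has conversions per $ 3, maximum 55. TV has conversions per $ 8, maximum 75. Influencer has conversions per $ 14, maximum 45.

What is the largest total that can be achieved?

1410

Rank by conversions per $: Influencer 14 > Search 9 > TV 8 > Native 3.
Influencer takes 45 to reach its cap of 45 ; 90 left.
Give Search 60 to hit its cap of 60 ; 30 left.
TV has room for 75 but only 30 remain, so it gets 30.
Total = 9×60 + 8×30 + 14×45 = 1410.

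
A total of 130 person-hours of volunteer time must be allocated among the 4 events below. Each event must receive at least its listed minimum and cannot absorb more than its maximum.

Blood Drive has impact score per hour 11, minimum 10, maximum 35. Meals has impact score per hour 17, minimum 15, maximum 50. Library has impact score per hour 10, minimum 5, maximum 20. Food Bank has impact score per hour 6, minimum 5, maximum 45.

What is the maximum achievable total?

Meeting every minimum uses 10+15+5+5 = 35 person-hours, leaving 95.
Order the events by impact score per hour: Meals 17 > Blood Drive 11 > Library 10 > Food Bank 6.
Meals takes 35 more to reach its cap of 50 → 60 left.
Blood Drive: +25 to 35 (cap) → 35 left.
Give Library 15 more to hit its cap of 20 → 20 left.
Food Bank has room for 40 more but only 20 remain, so it gets 25.
Total = 11×35 + 17×50 + 10×20 + 6×25 = 1585.

1585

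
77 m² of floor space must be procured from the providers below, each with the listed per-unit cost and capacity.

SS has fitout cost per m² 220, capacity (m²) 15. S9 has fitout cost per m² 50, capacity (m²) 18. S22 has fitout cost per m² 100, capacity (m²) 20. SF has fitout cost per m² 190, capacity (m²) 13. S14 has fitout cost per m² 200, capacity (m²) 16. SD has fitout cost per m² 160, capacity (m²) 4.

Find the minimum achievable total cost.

Fill from the cheapest provider first.
S9 (50): use full 18 → 59 m² to go.
S22 at 100: take all 20 m² → 39 still needed.
SD (160): use full 4 → 35 m² to go.
Take 13 from SF at 190 → need 22 more.
S14 (200): use full 16 → 6 m² to go.
SS (220): take the remaining 6 → done.
Cost = 18×50 + 20×100 + 4×160 + 13×190 + 16×200 + 6×220 = 10530.

10530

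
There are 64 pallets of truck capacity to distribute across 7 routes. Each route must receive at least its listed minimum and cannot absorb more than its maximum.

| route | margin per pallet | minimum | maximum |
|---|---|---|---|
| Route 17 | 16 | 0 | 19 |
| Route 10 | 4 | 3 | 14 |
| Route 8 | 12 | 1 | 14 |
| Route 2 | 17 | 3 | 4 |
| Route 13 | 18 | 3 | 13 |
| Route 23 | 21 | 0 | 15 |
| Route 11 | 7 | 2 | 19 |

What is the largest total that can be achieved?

Meeting every minimum uses 0+3+1+3+3+0+2 = 12 pallets, leaving 52.
Highest margin per pallet first: Route 23 21 > Route 13 18 > Route 2 17 > Route 17 16 > Route 8 12 > Route 11 7 > Route 10 4.
Route 23: +15 to 15 (cap) — 37 left.
Route 13 takes 10 more to reach its cap of 13 — 27 left.
Route 2: +1 to 4 (cap) — 26 left.
Give Route 17 19 more to hit its cap of 19 — 7 left.
Route 8: +7 (room for 13) → 8. Pool exhausted.
Total = 16×19 + 4×3 + 12×8 + 17×4 + 18×13 + 21×15 + 7×2 = 1043.

1043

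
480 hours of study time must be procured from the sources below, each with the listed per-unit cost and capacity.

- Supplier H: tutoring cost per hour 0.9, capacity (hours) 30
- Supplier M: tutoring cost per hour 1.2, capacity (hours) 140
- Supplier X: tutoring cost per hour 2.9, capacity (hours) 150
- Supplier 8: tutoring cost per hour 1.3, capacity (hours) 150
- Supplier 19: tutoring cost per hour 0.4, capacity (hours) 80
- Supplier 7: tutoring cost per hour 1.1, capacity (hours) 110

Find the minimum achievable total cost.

504

Use sources in increasing cost order.
Supplier 19 at 0.4: take all 80 hours — 400 still needed.
Supplier H at 0.9: take all 30 hours — 370 still needed.
Supplier 7 (1.1): use full 110 — 260 hours to go.
Supplier M (1.2): use full 140 — 120 hours to go.
Supplier 8 (1.3): take the remaining 120 — done.
Supplier X: unused.
Cost = 80×0.4 + 30×0.9 + 110×1.1 + 140×1.2 + 120×1.3 = 504.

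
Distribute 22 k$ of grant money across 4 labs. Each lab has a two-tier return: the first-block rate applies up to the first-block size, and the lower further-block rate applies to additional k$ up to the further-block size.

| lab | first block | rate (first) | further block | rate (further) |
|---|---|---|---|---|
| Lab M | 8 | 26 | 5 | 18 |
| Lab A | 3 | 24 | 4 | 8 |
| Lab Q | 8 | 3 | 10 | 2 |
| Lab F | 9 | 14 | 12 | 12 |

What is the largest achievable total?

Order all 8 blocks by rate: Lab M/tier1 26 > Lab A/tier1 24 > Lab M/tier2 18 > Lab F/tier1 14 > Lab F/tier2 12 > Lab A/tier2 8 > Lab Q/tier1 3 > Lab Q/tier2 2.
Lab M tier1 at 26: fill all 8 — 14 left.
Fill Lab A tier1 block (3 at 24) — 11 left.
Lab M tier2 at 18: fill all 5 — 6 left.
Lab F/tier1: +6 of 9 at 14; pool empty.
Total = 26×8 + 24×3 + 18×5 + 14×6 = 454.

454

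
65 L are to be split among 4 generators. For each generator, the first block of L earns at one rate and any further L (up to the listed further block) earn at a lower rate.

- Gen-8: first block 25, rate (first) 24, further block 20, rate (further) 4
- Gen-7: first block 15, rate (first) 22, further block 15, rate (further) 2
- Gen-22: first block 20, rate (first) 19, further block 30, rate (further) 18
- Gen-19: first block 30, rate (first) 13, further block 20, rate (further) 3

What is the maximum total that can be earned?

1400

Rank every tier by rate: Gen-8/tier1 24 > Gen-7/tier1 22 > Gen-22/tier1 19 > Gen-22/tier2 18 > Gen-19/tier1 13 > Gen-8/tier2 4 > Gen-19/tier2 3 > Gen-7/tier2 2.
Gen-8/tier1 (24): +25 → 40 left.
Fill Gen-7 tier1 block (15 at 22) → 25 left.
Gen-22/tier1 (19): +20 → 5 left.
5 remain; put them into Gen-22 tier2 at 18.
Total = 24×25 + 22×15 + 19×20 + 18×5 = 1400.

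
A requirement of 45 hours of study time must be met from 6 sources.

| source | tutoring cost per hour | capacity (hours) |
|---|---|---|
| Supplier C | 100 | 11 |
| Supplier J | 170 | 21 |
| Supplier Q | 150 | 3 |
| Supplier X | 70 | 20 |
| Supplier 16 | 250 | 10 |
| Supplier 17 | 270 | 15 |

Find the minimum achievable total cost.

4820

Fill from the cheapest source first.
Supplier X (70): use full 20 ; 25 hours to go.
Supplier C at 100: take all 11 hours ; 14 still needed.
Take 3 from Supplier Q at 150 ; need 11 more.
Take 11 from Supplier J at 170 to finish.
Supplier 16, Supplier 17: unused.
Cost = 20×70 + 11×100 + 3×150 + 11×170 = 4820.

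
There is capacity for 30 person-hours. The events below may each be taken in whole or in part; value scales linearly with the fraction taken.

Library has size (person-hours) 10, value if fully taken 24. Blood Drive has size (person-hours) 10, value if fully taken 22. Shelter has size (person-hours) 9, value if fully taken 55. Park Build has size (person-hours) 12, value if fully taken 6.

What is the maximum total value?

Best value per unit of size first: Shelter 55/9≈6.11, Library 24/10≈2.4, Blood Drive 22/10≈2.2, Park Build 6/12≈0.5.
All 9 person-hours of Shelter fit (value 55) → 21 remain.
Take all of Library (10 person-hours, value 24) → 11 person-hours left.
Blood Drive: take in full, 10 person-hours for value 22 → 1 left.
1 person-hours left: a 1/12 share of Park Build gives 6×1/12 = 0.5.
Total value = 101.5.

101.5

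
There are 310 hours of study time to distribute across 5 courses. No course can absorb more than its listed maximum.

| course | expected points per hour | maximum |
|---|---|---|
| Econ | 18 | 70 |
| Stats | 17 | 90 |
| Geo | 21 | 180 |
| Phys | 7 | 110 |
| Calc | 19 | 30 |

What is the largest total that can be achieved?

Rank by expected points per hour: Geo 21 > Calc 19 > Econ 18 > Stats 17 > Phys 7.
Geo takes 180 to reach its cap of 180 ; 130 left.
Calc takes 30 to reach its cap of 30 ; 100 left.
Give Econ 70 to hit its cap of 70 ; 30 left.
Stats: +30 (room for 90) → 30. Pool exhausted.
Total = 18×70 + 17×30 + 21×180 + 19×30 = 6120.

6120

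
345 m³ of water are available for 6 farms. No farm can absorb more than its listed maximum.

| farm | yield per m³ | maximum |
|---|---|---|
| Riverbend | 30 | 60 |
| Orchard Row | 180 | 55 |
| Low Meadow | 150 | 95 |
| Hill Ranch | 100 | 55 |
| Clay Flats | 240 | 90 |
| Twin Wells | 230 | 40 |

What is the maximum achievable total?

Order the farms by yield per m³: Clay Flats 240 > Twin Wells 230 > Orchard Row 180 > Low Meadow 150 > Hill Ranch 100 > Riverbend 30.
Clay Flats: +90 to 90 (cap) — 255 left.
Give Twin Wells 40 to hit its cap of 40 — 215 left.
Orchard Row: +55 to 55 (cap) — 160 left.
Give Low Meadow 95 to hit its cap of 95 — 65 left.
Hill Ranch takes 55 to reach its cap of 55 — 10 left.
Riverbend: +10 (room for 60) → 10. Pool exhausted.
Total = 30×10 + 180×55 + 150×95 + 100×55 + 240×90 + 230×40 = 60750.

60750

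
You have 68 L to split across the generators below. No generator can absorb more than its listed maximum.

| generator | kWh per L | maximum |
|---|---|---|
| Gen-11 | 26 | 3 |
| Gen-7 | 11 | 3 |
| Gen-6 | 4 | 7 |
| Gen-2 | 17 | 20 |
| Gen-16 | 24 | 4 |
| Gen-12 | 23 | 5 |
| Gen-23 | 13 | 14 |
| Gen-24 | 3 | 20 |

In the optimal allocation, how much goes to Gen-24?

12

Highest kWh per L first: Gen-11 26 > Gen-16 24 > Gen-12 23 > Gen-2 17 > Gen-23 13 > Gen-7 11 > Gen-6 4 > Gen-24 3.
Gen-11 takes 3 to reach its cap of 3 ; 65 left.
Gen-16 takes 4 to reach its cap of 4 ; 61 left.
Gen-12: +5 to 5 (cap) ; 56 left.
Gen-2 takes 20 to reach its cap of 20 ; 36 left.
Gen-23: +14 to 14 (cap) ; 22 left.
Give Gen-7 3 to hit its cap of 3 ; 19 left.
Gen-6: +7 to 7 (cap) ; 12 left.
Gen-24: +12 (room for 20) → 12. Pool exhausted.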